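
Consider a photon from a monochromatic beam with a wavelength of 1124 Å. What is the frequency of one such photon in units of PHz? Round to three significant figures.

2.67 PHz

Use c = 2.99792458e8 m/s.
First convert: λ = 1124 Å = 1.124e-7 m.
Since f = c/λ for a photon, f = 2.667e15 Hz.
Converting to PHz: f = 2.667 PHz ≈ 2.67 PHz.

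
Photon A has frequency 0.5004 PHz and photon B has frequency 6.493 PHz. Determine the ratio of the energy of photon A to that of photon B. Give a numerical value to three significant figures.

E_A = 3.316e-19 J (from frequency = 0.5004 PHz, via E = hf).
E_B = 4.302e-18 J (from frequency = 6.493 PHz, via E = hf).
Ratio = 3.316e-19 / 4.302e-18 = 0.0771.

0.0771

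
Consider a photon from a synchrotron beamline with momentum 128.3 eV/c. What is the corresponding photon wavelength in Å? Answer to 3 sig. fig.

96.6 Å

Use h = 6.62607015·10^-34 J·s, c = 2.99792458·10^8 m/s, 1 eV = 1.602176634·10^-19 J.
First convert: p = 128.3 eV/c = 6.8567·10^-26 kg·m/s.
Since λ = h/p for a photon, λ = 9.664·10^-9 m.
Converting to Å: λ = 96.64 Å ≈ 96.6 Å.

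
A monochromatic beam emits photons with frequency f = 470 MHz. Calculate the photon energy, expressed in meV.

Convert to SI: f = 470 MHz = 4.70e8 Hz.
Apply E = hf: E = 3.114e-25 J.
Converting to meV: E = 0.001944 meV ≈ 1.94e-3 meV.

1.94e-3 meV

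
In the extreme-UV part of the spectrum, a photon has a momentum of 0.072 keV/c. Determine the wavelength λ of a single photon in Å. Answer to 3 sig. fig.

172 Å

(h = 6.62607015 × 10^-34 J·s, c = 2.99792458 × 10^8 m/s, 1 eV = 1.602176634 × 10^-19 J.)
In SI units: p = 0.072 keV/c = 3.8479 × 10^-26 kg·m/s.
Since λ = h/p for a photon, λ = 1.722 × 10^-8 m.
Converting to Å: λ = 172.2 Å ≈ 172 Å.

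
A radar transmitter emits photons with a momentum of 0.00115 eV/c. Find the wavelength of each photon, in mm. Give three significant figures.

First convert: p = 0.00115 eV/c = 6.1459 × 10^-31 kg·m/s.
Since λ = h/p for a photon, λ = 0.001078 m.
Converting to mm: λ = 1.078 mm ≈ 1.08 mm.

1.08 mm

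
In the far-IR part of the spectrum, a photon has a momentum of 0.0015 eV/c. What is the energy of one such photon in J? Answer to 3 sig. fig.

2.40e-22 J

First convert: p = 0.0015 eV/c = 8.0164e-31 kg·m/s.
For a photon E = pc, so E = 2.403e-22 J.
So E ≈ 2.40e-22 J.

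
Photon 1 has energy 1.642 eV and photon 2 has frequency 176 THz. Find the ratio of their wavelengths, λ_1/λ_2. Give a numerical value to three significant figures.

0.443

λ_1 = 7.551 × 10^-7 m (from energy = 1.642 eV, via λ = hc/E).
λ_2 = 1.703 × 10^-6 m (from frequency = 176 THz, via λ = c/f).
Ratio = 7.551 × 10^-7 / 1.703 × 10^-6 = 0.443.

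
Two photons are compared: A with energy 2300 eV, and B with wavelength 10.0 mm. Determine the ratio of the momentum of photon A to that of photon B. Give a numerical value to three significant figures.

p_A = 1.229 × 10^-24 kg·m/s (from energy = 2300 eV, via p = E/c).
p_B = 6.626 × 10^-32 kg·m/s (from wavelength = 10.0 mm, via p = h/λ).
Ratio = 1.229 × 10^-24 / 6.626 × 10^-32 = 1.86 × 10^7.

1.86 × 10^7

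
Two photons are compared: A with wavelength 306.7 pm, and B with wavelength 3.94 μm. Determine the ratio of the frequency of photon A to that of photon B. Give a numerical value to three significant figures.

1.28e4

f_A = 9.775e17 Hz (from wavelength = 306.7 pm, via f = c/λ).
f_B = 7.609e13 Hz (from wavelength = 3.94 μm, via f = c/λ).
Ratio = 9.775e17 / 7.609e13 = 1.28e4.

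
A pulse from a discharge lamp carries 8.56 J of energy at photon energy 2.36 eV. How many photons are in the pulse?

2.26 × 10^19 photons

Per-photon energy: E = 3.781 × 10^-19 J (from energy = 2.36 eV).
N = E_total / E_photon = 8.56 J / 3.781 × 10^-19 J = 2.26 × 10^19.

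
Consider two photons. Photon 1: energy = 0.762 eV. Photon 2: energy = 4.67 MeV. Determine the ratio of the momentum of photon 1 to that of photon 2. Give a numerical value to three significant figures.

1.63e-7

p_1 = 4.072e-28 kg·m/s (from energy = 0.762 eV, via p = E/c).
p_2 = 2.496e-21 kg·m/s (from energy = 4.67 MeV, via p = E/c).
Ratio = 4.072e-28 / 2.496e-21 = 1.63e-7.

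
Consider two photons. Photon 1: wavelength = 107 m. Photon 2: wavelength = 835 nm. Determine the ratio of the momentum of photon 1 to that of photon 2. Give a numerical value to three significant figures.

7.80e-9

p_1 = 6.193e-36 kg·m/s (from wavelength = 107 m, via p = h/λ).
p_2 = 7.935e-28 kg·m/s (from wavelength = 835 nm, via p = h/λ).
Ratio = 6.193e-36 / 7.935e-28 = 7.80e-9.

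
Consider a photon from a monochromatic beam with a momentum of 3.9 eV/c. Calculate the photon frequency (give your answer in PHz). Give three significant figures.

0.943 PHz

(h = 6.62607015e-34 J·s, c = 2.99792458e8 m/s, 1 eV = 1.602176634e-19 J.)
In SI units: p = 3.9 eV/c = 2.0843e-27 kg·m/s.
Apply f = pc/h: f = 9.430e14 Hz.
Converting to PHz: f = 0.9430 PHz ≈ 0.943 PHz.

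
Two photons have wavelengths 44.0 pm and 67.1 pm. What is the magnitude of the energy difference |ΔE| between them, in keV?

Using E = hc/λ: E₁ = 4.515e-15 J, E₂ = 2.960e-15 J.
|ΔE| = |4.515e-15 − 2.960e-15| = 1.55e-15 J = 9.70 keV.

9.70 keV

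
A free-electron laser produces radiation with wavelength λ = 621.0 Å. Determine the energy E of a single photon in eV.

20.0 eV

Use h = 6.62607015 × 10^-34 J·s, c = 2.99792458 × 10^8 m/s, 1 eV = 1.602176634 × 10^-19 J.
Convert to SI: λ = 621.0 Å = 6.210 × 10^-8 m.
The photon relation is E = hc/λ, giving E = 3.199 × 10^-18 J.
Converting to eV: E = 19.97 eV ≈ 20.0 eV.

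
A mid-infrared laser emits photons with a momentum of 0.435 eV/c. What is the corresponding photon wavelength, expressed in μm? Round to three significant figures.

First convert: p = 0.435 eV/c = 2.3248e-28 kg·m/s.
The photon relation is λ = h/p, giving λ = 2.850e-6 m.
Converting to μm: λ = 2.850 μm ≈ 2.85 μm.

2.85 μm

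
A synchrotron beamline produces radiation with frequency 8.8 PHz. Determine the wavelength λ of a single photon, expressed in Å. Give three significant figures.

(c = 2.99792458·10^8 m/s.)
In SI units: f = 8.8 PHz = 8.8·10^15 Hz.
The photon relation is λ = c/f, giving λ = 3.407·10^-8 m.
Converting to Å: λ = 340.7 Å ≈ 341 Å.

341 Å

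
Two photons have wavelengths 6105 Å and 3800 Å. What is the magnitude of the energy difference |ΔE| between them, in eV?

1.23 eV

Using E = hc/λ: E₁ = 3.2538 × 10^-19 J, E₂ = 5.2275 × 10^-19 J.
|ΔE| = |3.2538 × 10^-19 − 5.2275 × 10^-19| = 1.97 × 10^-19 J = 1.23 eV.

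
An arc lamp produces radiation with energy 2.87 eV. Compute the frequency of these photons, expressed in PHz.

In SI units: E = 2.87 eV = 4.5982e-19 J.
Apply f = E/h: f = 6.940e14 Hz.
Converting to PHz: f = 0.6940 PHz ≈ 0.694 PHz.

0.694 PHz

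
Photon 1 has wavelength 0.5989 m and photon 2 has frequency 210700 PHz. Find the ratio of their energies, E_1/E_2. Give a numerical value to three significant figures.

2.38 × 10^-12

E_1 = 3.317 × 10^-25 J (from wavelength = 0.5989 m, via E = hc/λ).
E_2 = 1.396 × 10^-13 J (from frequency = 210700 PHz, via E = hf).
Ratio = 3.317 × 10^-25 / 1.396 × 10^-13 = 2.38 × 10^-12.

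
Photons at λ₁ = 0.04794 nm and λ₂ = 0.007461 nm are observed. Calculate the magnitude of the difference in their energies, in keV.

Using E = hc/λ: E₁ = 4.1436 × 10^-15 J, E₂ = 2.6624 × 10^-14 J.
|ΔE| = |4.1436 × 10^-15 − 2.6624 × 10^-14| = 2.25 × 10^-14 J = 140 keV.

140 keV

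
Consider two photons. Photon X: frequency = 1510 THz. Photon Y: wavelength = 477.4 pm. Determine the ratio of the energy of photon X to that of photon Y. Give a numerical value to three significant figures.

2.40 × 10^-3

E_X = 1.001 × 10^-18 J (from frequency = 1510 THz, via E = hf).
E_Y = 4.161 × 10^-16 J (from wavelength = 477.4 pm, via E = hc/λ).
Ratio = 1.001 × 10^-18 / 4.161 × 10^-16 = 2.40 × 10^-3.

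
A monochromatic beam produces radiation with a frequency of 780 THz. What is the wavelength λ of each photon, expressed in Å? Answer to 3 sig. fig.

Use c = 2.99792458e8 m/s.
In SI units: f = 780 THz = 7.8e14 Hz.
Since λ = c/f for a photon, λ = 3.843e-7 m.
Converting to Å: λ = 3843 Å ≈ 3840 Å.

3840 Å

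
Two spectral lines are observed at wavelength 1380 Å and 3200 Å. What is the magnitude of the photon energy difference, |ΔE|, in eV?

Using E = hc/λ: E₁ = 1.439·10^-18 J, E₂ = 6.208·10^-19 J.
|ΔE| = |1.439·10^-18 − 6.208·10^-19| = 8.19·10^-19 J = 5.11 eV.

5.11 eV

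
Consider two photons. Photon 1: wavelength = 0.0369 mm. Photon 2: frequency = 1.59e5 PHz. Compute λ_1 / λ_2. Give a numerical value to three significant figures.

λ_1 = 3.690e-5 m (from wavelength = 0.0369 mm, via λ given directly).
λ_2 = 1.885e-12 m (from frequency = 1.59e5 PHz, via λ = c/f).
Ratio = 3.690e-5 / 1.885e-12 = 1.96e7.

1.96e7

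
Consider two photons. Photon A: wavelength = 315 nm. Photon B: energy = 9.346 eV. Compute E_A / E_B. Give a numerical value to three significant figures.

E_A = 6.306·10^-19 J (from wavelength = 315 nm, via E = hc/λ).
E_B = 1.497·10^-18 J (from energy = 9.346 eV, via E given directly).
Ratio = 6.306·10^-19 / 1.497·10^-18 = 0.421.

0.421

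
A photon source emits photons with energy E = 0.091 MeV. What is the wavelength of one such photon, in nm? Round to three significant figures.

0.0136 nm

First convert: E = 0.091 MeV = 1.4580e-14 J.
For a photon λ = hc/E, so λ = 1.362e-11 m.
Converting to nm: λ = 0.01362 nm ≈ 0.0136 nm.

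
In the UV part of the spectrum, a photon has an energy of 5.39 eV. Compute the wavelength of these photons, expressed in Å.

First convert: E = 5.39 eV = 8.6357·10^-19 J.
Apply λ = hc/E: λ = 2.300·10^-7 m.
Converting to Å: λ = 2300 Å ≈ 2300 Å.

2300 Å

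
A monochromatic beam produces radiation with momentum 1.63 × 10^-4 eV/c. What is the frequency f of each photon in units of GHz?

39.4 GHz

In SI units: p = 1.63 × 10^-4 eV/c = 8.7112 × 10^-32 kg·m/s.
The photon relation is f = pc/h, giving f = 3.941 × 10^10 Hz.
Converting to GHz: f = 39.41 GHz ≈ 39.4 GHz.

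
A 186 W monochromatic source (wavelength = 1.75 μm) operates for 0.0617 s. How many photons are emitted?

Total energy: E_total = P·t = 186 × 0.0617 = 11.48 J.
Per-photon energy: E = 1.135 × 10^-19 J.
N = E_total / E_photon = 1.01 × 10^20.

1.01 × 10^20 photons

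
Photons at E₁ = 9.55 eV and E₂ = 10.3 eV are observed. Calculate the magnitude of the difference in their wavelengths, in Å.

Using λ = hc/E: λ₁ = 1.298 × 10^-7 m, λ₂ = 1.204 × 10^-7 m.
|Δλ| = |1.298 × 10^-7 − 1.204 × 10^-7| = 9.45 × 10^-9 m = 94.5 Å.

94.5 Å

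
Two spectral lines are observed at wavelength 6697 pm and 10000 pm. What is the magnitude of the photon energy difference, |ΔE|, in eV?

61.1 eV

Using E = hc/λ: E₁ = 2.9662e-17 J, E₂ = 1.9864e-17 J.
|ΔE| = |2.9662e-17 − 1.9864e-17| = 9.80e-18 J = 61.1 eV.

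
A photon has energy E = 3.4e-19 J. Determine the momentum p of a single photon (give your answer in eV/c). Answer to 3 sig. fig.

2.12 eV/c

Since p = E/c for a photon, p = 1.134e-27 kg·m/s.
Converting to eV/c: p = 2.122 eV/c ≈ 2.12 eV/c.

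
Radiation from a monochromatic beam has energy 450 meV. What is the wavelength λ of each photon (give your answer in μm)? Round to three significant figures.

Use h = 6.62607015e-34 J·s, c = 2.99792458e8 m/s, 1 eV = 1.602176634e-19 J.
First convert: E = 450 meV = 7.2098e-20 J.
Since λ = hc/E for a photon, λ = 2.755e-6 m.
Converting to μm: λ = 2.755 μm ≈ 2.76 μm.

2.76 μm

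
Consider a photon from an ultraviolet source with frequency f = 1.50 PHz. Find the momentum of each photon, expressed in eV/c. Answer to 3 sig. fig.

6.20 eV/c

First convert: f = 1.50 PHz = 1.50 × 10^15 Hz.
Since p = hf/c for a photon, p = 3.315 × 10^-27 kg·m/s.
Converting to eV/c: p = 6.204 eV/c ≈ 6.20 eV/c.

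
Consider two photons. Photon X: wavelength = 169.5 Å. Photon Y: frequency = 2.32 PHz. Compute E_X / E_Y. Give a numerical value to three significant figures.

E_X = 1.172e-17 J (from wavelength = 169.5 Å, via E = hc/λ).
E_Y = 1.537e-18 J (from frequency = 2.32 PHz, via E = hf).
Ratio = 1.172e-17 / 1.537e-18 = 7.62.

7.62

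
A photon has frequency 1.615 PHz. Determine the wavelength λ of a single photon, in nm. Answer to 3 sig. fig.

186 nm

(c = 2.99792458 × 10^8 m/s.)
In SI units: f = 1.615 PHz = 1.615 × 10^15 Hz.
Apply λ = c/f: λ = 1.856 × 10^-7 m.
Converting to nm: λ = 185.6 nm ≈ 186 nm.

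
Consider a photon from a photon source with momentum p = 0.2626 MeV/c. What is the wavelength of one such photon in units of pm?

Take h = 6.62607015e-34 J·s, c = 2.99792458e8 m/s, 1 eV = 1.602176634e-19 J.
In SI units: p = 0.2626 MeV/c = 1.4034e-22 kg·m/s.
The photon relation is λ = h/p, giving λ = 4.721e-12 m.
Converting to pm: λ = 4.721 pm ≈ 4.72 pm.

4.72 pm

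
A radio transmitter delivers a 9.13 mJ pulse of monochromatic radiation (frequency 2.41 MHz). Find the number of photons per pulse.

5.72 × 10^24 photons

Per-photon energy: E = 1.597 × 10^-27 J (from frequency = 2.41 MHz).
N = E_total / E_photon = 0.00913 J / 1.597 × 10^-27 J = 5.72 × 10^24.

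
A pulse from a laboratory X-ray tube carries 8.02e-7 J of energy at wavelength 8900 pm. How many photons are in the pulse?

Per-photon energy: E = 2.232e-17 J (from wavelength = 8900 pm).
N = E_total / E_photon = 8.02e-7 J / 2.232e-17 J = 3.59e10.

3.59e10 photons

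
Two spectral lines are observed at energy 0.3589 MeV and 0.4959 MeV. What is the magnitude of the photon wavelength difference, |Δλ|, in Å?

Using λ = hc/E: λ₁ = 3.4546 × 10^-12 m, λ₂ = 2.5002 × 10^-12 m.
|Δλ| = |3.4546 × 10^-12 − 2.5002 × 10^-12| = 9.54 × 10^-13 m = 9.54 × 10^-3 Å.

9.54 × 10^-3 Å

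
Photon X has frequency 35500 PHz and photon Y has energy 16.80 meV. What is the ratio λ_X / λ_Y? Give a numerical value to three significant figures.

1.14·10^-7

λ_X = 8.445·10^-12 m (from frequency = 35500 PHz, via λ = c/f).
λ_Y = 7.380·10^-5 m (from energy = 16.80 meV, via λ = hc/E).
Ratio = 8.445·10^-12 / 7.380·10^-5 = 1.14·10^-7.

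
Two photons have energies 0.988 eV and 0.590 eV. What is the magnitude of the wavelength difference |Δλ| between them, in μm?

0.847 μm

Using λ = hc/E: λ₁ = 1.255e-6 m, λ₂ = 2.101e-6 m.
|Δλ| = |1.255e-6 − 2.101e-6| = 8.47e-7 m = 0.847 μm.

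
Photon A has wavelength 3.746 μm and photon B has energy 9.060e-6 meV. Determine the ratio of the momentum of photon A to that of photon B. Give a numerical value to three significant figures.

3.65e7

p_A = 1.769e-28 kg·m/s (from wavelength = 3.746 μm, via p = h/λ).
p_B = 4.842e-36 kg·m/s (from energy = 9.060e-6 meV, via p = E/c).
Ratio = 1.769e-28 / 4.842e-36 = 3.65e7.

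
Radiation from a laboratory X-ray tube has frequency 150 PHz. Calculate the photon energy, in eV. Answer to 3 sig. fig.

In SI units: f = 150 PHz = 1.5e17 Hz.
Since E = hf for a photon, E = 9.939e-17 J.
Converting to eV: E = 620.4 eV ≈ 620 eV.

620 eV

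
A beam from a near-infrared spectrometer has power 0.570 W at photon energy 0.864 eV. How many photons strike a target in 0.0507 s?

Total energy: E_total = P·t = 0.570 × 0.0507 = 0.02890 J.
Per-photon energy: E = 1.384e-19 J.
N = E_total / E_photon = 2.09e17.

2.09e17 photons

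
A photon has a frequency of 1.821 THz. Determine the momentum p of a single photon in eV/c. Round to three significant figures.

7.53 × 10^-3 eV/c

(h = 6.62607015 × 10^-34 J·s, c = 2.99792458 × 10^8 m/s, 1 eV = 1.602176634 × 10^-19 J.)
In SI units: f = 1.821 THz = 1.821 × 10^12 Hz.
Since p = hf/c for a photon, p = 4.025 × 10^-30 kg·m/s.
Converting to eV/c: p = 0.007531 eV/c ≈ 7.53 × 10^-3 eV/c.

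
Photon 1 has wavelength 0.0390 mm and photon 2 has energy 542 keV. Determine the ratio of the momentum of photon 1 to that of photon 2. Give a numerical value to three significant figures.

5.87·10^-8

p_1 = 1.699·10^-29 kg·m/s (from wavelength = 0.0390 mm, via p = h/λ).
p_2 = 2.897·10^-22 kg·m/s (from energy = 542 keV, via p = E/c).
Ratio = 1.699·10^-29 / 2.897·10^-22 = 5.87·10^-8.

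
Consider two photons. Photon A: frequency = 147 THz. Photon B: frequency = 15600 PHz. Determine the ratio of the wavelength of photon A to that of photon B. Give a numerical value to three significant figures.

1.06 × 10^5

λ_A = 2.039 × 10^-6 m (from frequency = 147 THz, via λ = c/f).
λ_B = 1.922 × 10^-11 m (from frequency = 15600 PHz, via λ = c/f).
Ratio = 2.039 × 10^-6 / 1.922 × 10^-11 = 1.06 × 10^5.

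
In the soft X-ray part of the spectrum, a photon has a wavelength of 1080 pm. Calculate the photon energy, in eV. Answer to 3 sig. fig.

In SI units: λ = 1080 pm = 1.080e-9 m.
For a photon E = hc/λ, so E = 1.839e-16 J.
Converting to eV: E = 1148 eV ≈ 1150 eV.

1150 eV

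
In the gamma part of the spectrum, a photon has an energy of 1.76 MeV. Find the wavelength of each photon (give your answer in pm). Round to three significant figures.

0.704 pm

In SI units: E = 1.76 MeV = 2.8198 × 10^-13 J.
For a photon λ = hc/E, so λ = 7.045 × 10^-13 m.
Converting to pm: λ = 0.7045 pm ≈ 0.704 pm.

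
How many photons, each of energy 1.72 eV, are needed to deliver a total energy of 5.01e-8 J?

Per-photon energy: E = 2.756e-19 J (from energy = 1.72 eV).
N = E_total / E_photon = 5.01e-8 J / 2.756e-19 J = 1.82e11.

1.82e11 photons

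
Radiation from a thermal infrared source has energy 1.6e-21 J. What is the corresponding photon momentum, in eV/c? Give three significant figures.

Take c = 2.99792458e8 m/s, 1 eV = 1.602176634e-19 J.
Apply p = E/c: p = 5.337e-30 kg·m/s.
Converting to eV/c: p = 0.009986 eV/c ≈ 9.99e-3 eV/c.

9.99e-3 eV/c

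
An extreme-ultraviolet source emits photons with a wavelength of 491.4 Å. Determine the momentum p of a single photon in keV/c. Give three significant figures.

0.0252 keV/c

Convert to SI: λ = 491.4 Å = 4.914e-8 m.
The photon relation is p = h/λ, giving p = 1.348e-26 kg·m/s.
Converting to keV/c: p = 0.02523 keV/c ≈ 0.0252 keV/c.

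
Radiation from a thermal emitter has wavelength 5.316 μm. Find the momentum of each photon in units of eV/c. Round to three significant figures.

Use h = 6.62607015 × 10^-34 J·s, c = 2.99792458 × 10^8 m/s, 1 eV = 1.602176634 × 10^-19 J.
In SI units: λ = 5.316 μm = 5.316 × 10^-6 m.
For a photon p = h/λ, so p = 1.246 × 10^-28 kg·m/s.
Converting to eV/c: p = 0.2332 eV/c ≈ 0.233 eV/c.

0.233 eV/c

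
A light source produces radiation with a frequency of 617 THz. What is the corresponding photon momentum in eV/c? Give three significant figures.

2.55 eV/c

First convert: f = 617 THz = 6.17 × 10^14 Hz.
Since p = hf/c for a photon, p = 1.364 × 10^-27 kg·m/s.
Converting to eV/c: p = 2.552 eV/c ≈ 2.55 eV/c.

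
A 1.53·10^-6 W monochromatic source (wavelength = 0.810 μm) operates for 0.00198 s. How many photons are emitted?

Total energy: E_total = P·t = 1.53·10^-6 × 0.00198 = 3.029·10^-9 J.
Per-photon energy: E = 2.452·10^-19 J.
N = E_total / E_photon = 1.24·10^10.

1.24·10^10 photons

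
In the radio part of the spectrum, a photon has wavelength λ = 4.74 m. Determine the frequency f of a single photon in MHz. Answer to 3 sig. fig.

63.2 MHz

For a photon f = c/λ, so f = 6.325 × 10^7 Hz.
Converting to MHz: f = 63.25 MHz ≈ 63.2 MHz.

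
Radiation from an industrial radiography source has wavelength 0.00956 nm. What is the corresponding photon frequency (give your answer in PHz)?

3.14 × 10^4 PHz

In SI units: λ = 0.00956 nm = 9.56 × 10^-12 m.
Apply f = c/λ: f = 3.136 × 10^19 Hz.
Converting to PHz: f = 31360 PHz ≈ 3.14 × 10^4 PHz.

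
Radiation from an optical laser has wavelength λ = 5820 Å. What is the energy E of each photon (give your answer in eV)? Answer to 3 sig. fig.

Take h = 6.62607015e-34 J·s, c = 2.99792458e8 m/s, 1 eV = 1.602176634e-19 J.
In SI units: λ = 5820 Å = 5.82e-7 m.
For a photon E = hc/λ, so E = 3.413e-19 J.
Converting to eV: E = 2.130 eV ≈ 2.13 eV.

2.13 eV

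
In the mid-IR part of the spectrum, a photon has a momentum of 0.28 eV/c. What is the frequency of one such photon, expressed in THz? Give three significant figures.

Use h = 6.62607015 × 10^-34 J·s, c = 2.99792458 × 10^8 m/s, 1 eV = 1.602176634 × 10^-19 J.
In SI units: p = 0.28 eV/c = 1.4964 × 10^-28 kg·m/s.
The photon relation is f = pc/h, giving f = 6.770 × 10^13 Hz.
Converting to THz: f = 67.70 THz ≈ 67.7 THz.

67.7 THz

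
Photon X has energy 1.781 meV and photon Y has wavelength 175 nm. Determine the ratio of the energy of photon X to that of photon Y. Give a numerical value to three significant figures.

E_X = 2.853 × 10^-22 J (from energy = 1.781 meV, via E given directly).
E_Y = 1.135 × 10^-18 J (from wavelength = 175 nm, via E = hc/λ).
Ratio = 2.853 × 10^-22 / 1.135 × 10^-18 = 2.51 × 10^-4.

2.51 × 10^-4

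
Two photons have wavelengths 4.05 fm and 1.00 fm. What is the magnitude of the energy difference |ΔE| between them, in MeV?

Using E = hc/λ: E₁ = 4.905e-11 J, E₂ = 1.986e-10 J.
|ΔE| = |4.905e-11 − 1.986e-10| = 1.50e-10 J = 934 MeV.

934 MeV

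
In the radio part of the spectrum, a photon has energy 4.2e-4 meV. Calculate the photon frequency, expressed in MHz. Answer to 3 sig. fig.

Take h = 6.62607015e-34 J·s, 1 eV = 1.602176634e-19 J.
First convert: E = 4.2e-4 meV = 6.7291e-26 J.
Since f = E/h for a photon, f = 1.016e8 Hz.
Converting to MHz: f = 101.6 MHz ≈ 102 MHz.

102 MHz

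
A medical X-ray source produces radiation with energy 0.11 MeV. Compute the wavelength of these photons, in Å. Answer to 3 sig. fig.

0.113 Å

Convert to SI: E = 0.11 MeV = 1.7624 × 10^-14 J.
Since λ = hc/E for a photon, λ = 1.127 × 10^-11 m.
Converting to Å: λ = 0.1127 Å ≈ 0.113 Å.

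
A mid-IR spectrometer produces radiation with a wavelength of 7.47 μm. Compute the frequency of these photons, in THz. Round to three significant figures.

Convert to SI: λ = 7.47 μm = 7.47 × 10^-6 m.
Since f = c/λ for a photon, f = 4.013 × 10^13 Hz.
Converting to THz: f = 40.13 THz ≈ 40.1 THz.

40.1 THz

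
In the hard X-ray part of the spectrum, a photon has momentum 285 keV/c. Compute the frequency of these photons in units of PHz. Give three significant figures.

In SI units: p = 285 keV/c = 1.5231 × 10^-22 kg·m/s.
Apply f = pc/h: f = 6.891 × 10^19 Hz.
Converting to PHz: f = 68910 PHz ≈ 6.89 × 10^4 PHz.

6.89 × 10^4 PHz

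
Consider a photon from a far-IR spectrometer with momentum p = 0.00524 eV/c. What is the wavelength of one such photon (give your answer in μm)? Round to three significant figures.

237 μm

(h = 6.62607015e-34 J·s, c = 2.99792458e8 m/s, 1 eV = 1.602176634e-19 J.)
First convert: p = 0.00524 eV/c = 2.8004e-30 kg·m/s.
For a photon λ = h/p, so λ = 2.366e-4 m.
Converting to μm: λ = 236.6 μm ≈ 237 μm.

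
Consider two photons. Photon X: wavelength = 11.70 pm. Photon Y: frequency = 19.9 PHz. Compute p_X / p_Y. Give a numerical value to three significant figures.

p_X = 5.663e-23 kg·m/s (from wavelength = 11.70 pm, via p = h/λ).
p_Y = 4.398e-26 kg·m/s (from frequency = 19.9 PHz, via p = hf/c).
Ratio = 5.663e-23 / 4.398e-26 = 1290.

1290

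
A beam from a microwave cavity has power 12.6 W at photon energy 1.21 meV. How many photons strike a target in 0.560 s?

3.64e22 photons

Total energy: E_total = P·t = 12.6 × 0.560 = 7.056 J.
Per-photon energy: E = 1.939e-22 J.
N = E_total / E_photon = 3.64e22.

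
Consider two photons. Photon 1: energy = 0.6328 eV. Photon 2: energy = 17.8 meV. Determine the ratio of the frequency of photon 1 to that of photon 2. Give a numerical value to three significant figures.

35.6

f_1 = 1.530 × 10^14 Hz (from energy = 0.6328 eV, via f = E/h).
f_2 = 4.304 × 10^12 Hz (from energy = 17.8 meV, via f = E/h).
Ratio = 1.530 × 10^14 / 4.304 × 10^12 = 35.6.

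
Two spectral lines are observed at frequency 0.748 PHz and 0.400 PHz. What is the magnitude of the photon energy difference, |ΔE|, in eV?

Using E = hf: E₁ = 4.956·10^-19 J, E₂ = 2.650·10^-19 J.
|ΔE| = |4.956·10^-19 − 2.650·10^-19| = 2.31·10^-19 J = 1.44 eV.

1.44 eV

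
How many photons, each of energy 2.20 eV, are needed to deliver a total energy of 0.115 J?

Per-photon energy: E = 3.525·10^-19 J (from energy = 2.20 eV).
N = E_total / E_photon = 0.115 J / 3.525·10^-19 J = 3.26·10^17.

3.26·10^17 photons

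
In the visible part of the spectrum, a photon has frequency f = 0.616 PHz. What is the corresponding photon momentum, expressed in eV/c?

2.55 eV/c

(h = 6.62607015e-34 J·s, c = 2.99792458e8 m/s, 1 eV = 1.602176634e-19 J.)
Convert to SI: f = 0.616 PHz = 6.16e14 Hz.
The photon relation is p = hf/c, giving p = 1.361e-27 kg·m/s.
Converting to eV/c: p = 2.548 eV/c ≈ 2.55 eV/c.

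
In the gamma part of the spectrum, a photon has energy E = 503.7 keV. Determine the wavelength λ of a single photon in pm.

Convert to SI: E = 503.7 keV = 8.0702·10^-14 J.
The photon relation is λ = hc/E, giving λ = 2.461·10^-12 m.
Converting to pm: λ = 2.461 pm ≈ 2.46 pm.

2.46 pm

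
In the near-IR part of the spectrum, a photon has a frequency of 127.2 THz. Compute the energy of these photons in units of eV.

0.526 eV

Take h = 6.62607015e-34 J·s, 1 eV = 1.602176634e-19 J.
First convert: f = 127.2 THz = 1.272e14 Hz.
For a photon E = hf, so E = 8.428e-20 J.
Converting to eV: E = 0.5261 eV ≈ 0.526 eV.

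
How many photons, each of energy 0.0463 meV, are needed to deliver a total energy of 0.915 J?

Per-photon energy: E = 7.418 × 10^-24 J (from energy = 0.0463 meV).
N = E_total / E_photon = 0.915 J / 7.418 × 10^-24 J = 1.23 × 10^23.

1.23 × 10^23 photons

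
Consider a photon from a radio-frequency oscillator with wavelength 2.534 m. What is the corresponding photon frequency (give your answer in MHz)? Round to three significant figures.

Take c = 2.99792458e8 m/s.
Since f = c/λ for a photon, f = 1.183e8 Hz.
Converting to MHz: f = 118.3 MHz ≈ 118 MHz.

118 MHz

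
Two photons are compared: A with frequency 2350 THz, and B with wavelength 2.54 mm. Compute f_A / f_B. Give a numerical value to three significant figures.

f_A = 2.350e15 Hz (from frequency = 2350 THz, via f given directly).
f_B = 1.180e11 Hz (from wavelength = 2.54 mm, via f = c/λ).
Ratio = 2.350e15 / 1.180e11 = 1.99e4.

1.99e4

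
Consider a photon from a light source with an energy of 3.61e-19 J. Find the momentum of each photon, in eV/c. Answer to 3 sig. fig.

2.25 eV/c

Use c = 2.99792458e8 m/s, 1 eV = 1.602176634e-19 J.
Since p = E/c for a photon, p = 1.204e-27 kg·m/s.
Converting to eV/c: p = 2.253 eV/c ≈ 2.25 eV/c.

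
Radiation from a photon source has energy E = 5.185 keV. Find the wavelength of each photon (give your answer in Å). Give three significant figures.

2.39 Å

Use h = 6.62607015e-34 J·s, c = 2.99792458e8 m/s, 1 eV = 1.602176634e-19 J.
In SI units: E = 5.185 keV = 8.3073e-16 J.
Since λ = hc/E for a photon, λ = 2.391e-10 m.
Converting to Å: λ = 2.391 Å ≈ 2.39 Å.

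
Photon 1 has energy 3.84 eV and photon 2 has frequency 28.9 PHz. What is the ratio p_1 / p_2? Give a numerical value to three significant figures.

0.0321

p_1 = 2.052 × 10^-27 kg·m/s (from energy = 3.84 eV, via p = E/c).
p_2 = 6.388 × 10^-26 kg·m/s (from frequency = 28.9 PHz, via p = hf/c).
Ratio = 2.052 × 10^-27 / 6.388 × 10^-26 = 0.0321.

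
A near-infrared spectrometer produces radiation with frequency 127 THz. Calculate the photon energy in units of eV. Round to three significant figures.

0.525 eV

Take h = 6.62607015e-34 J·s, 1 eV = 1.602176634e-19 J.
In SI units: f = 127 THz = 1.27e14 Hz.
For a photon E = hf, so E = 8.415e-20 J.
Converting to eV: E = 0.5252 eV ≈ 0.525 eV.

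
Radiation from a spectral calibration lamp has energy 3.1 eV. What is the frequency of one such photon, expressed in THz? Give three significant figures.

750 THz

Convert to SI: E = 3.1 eV = 4.9667e-19 J.
The photon relation is f = E/h, giving f = 7.496e14 Hz.
Converting to THz: f = 749.6 THz ≈ 750 THz.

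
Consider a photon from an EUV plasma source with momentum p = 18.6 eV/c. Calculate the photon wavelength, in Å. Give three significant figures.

667 Å

In SI units: p = 18.6 eV/c = 9.9404·10^-27 kg·m/s.
Since λ = h/p for a photon, λ = 6.666·10^-8 m.
Converting to Å: λ = 666.6 Å ≈ 667 Å.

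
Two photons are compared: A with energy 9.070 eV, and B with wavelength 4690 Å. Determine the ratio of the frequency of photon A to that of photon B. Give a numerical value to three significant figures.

3.43

f_A = 2.193 × 10^15 Hz (from energy = 9.070 eV, via f = E/h).
f_B = 6.392 × 10^14 Hz (from wavelength = 4690 Å, via f = c/λ).
Ratio = 2.193 × 10^15 / 6.392 × 10^14 = 3.43.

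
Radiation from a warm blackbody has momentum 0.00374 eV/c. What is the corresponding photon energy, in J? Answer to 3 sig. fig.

5.99 × 10^-22 J

First convert: p = 0.00374 eV/c = 1.9988 × 10^-30 kg·m/s.
Apply E = pc: E = 5.992 × 10^-22 J.
So E ≈ 5.99 × 10^-22 J.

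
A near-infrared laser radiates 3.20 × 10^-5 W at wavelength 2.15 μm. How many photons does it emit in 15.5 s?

5.37 × 10^15 photons

Total energy: E_total = P·t = 3.20 × 10^-5 × 15.5 = 4.960 × 10^-4 J.
Per-photon energy: E = 9.239 × 10^-20 J.
N = E_total / E_photon = 5.37 × 10^15.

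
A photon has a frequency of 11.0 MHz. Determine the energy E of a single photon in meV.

4.55·10^-5 meV

(h = 6.62607015·10^-34 J·s, 1 eV = 1.602176634·10^-19 J.)
First convert: f = 11.0 MHz = 1.10·10^7 Hz.
The photon relation is E = hf, giving E = 7.289·10^-27 J.
Converting to meV: E = 4.549·10^-5 meV ≈ 4.55·10^-5 meV.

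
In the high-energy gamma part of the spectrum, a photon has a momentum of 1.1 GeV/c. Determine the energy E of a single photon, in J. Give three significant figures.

In SI units: p = 1.1 GeV/c = 5.8787e-19 kg·m/s.
The photon relation is E = pc, giving E = 1.762e-10 J.
So E ≈ 1.76e-10 J.

1.76e-10 J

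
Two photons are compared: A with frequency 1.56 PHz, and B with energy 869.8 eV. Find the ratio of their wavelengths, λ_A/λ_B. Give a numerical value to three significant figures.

135

λ_A = 1.922 × 10^-7 m (from frequency = 1.56 PHz, via λ = c/f).
λ_B = 1.425 × 10^-9 m (from energy = 869.8 eV, via λ = hc/E).
Ratio = 1.922 × 10^-7 / 1.425 × 10^-9 = 135.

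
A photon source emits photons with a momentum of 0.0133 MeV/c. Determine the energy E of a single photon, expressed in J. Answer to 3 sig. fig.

2.13e-15 J

(c = 2.99792458e8 m/s, 1 eV = 1.602176634e-19 J.)
Convert to SI: p = 0.0133 MeV/c = 7.1079e-24 kg·m/s.
Apply E = pc: E = 2.131e-15 J.
So E ≈ 2.13e-15 J.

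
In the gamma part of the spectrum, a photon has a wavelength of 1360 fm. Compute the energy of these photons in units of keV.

912 keV

Use h = 6.62607015e-34 J·s, c = 2.99792458e8 m/s, 1 eV = 1.602176634e-19 J.
Convert to SI: λ = 1360 fm = 1.36e-12 m.
The photon relation is E = hc/λ, giving E = 1.461e-13 J.
Converting to keV: E = 911.6 keV ≈ 912 keV.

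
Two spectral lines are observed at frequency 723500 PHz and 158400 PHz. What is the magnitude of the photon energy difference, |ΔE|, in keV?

Using E = hf: E₁ = 4.7940e-13 J, E₂ = 1.0496e-13 J.
|ΔE| = |4.7940e-13 − 1.0496e-13| = 3.74e-13 J = 2340 keV.

2340 keV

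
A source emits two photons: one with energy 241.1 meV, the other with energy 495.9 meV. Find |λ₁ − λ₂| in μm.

2.64 μm

Using λ = hc/E: λ₁ = 5.1424 × 10^-6 m, λ₂ = 2.5002 × 10^-6 m.
|Δλ| = |5.1424 × 10^-6 − 2.5002 × 10^-6| = 2.64 × 10^-6 m = 2.64 μm.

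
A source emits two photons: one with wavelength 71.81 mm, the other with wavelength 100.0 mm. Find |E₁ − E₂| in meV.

Using E = hc/λ: E₁ = 2.7663 × 10^-24 J, E₂ = 1.9864 × 10^-24 J.
|ΔE| = |2.7663 × 10^-24 − 1.9864 × 10^-24| = 7.80 × 10^-25 J = 4.87 × 10^-3 meV.

4.87 × 10^-3 meV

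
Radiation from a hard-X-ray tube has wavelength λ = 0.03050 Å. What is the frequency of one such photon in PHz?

9.83e4 PHz

Use c = 2.99792458e8 m/s.
Convert to SI: λ = 0.03050 Å = 3.050e-12 m.
For a photon f = c/λ, so f = 9.829e19 Hz.
Converting to PHz: f = 98290 PHz ≈ 9.83e4 PHz.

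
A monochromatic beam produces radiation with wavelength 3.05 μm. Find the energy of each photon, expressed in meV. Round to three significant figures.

407 meV

In SI units: λ = 3.05 μm = 3.05e-6 m.
Apply E = hc/λ: E = 6.513e-20 J.
Converting to meV: E = 406.5 meV ≈ 407 meV.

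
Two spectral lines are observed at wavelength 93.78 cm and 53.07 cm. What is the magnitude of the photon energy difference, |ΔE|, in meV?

Using E = hc/λ: E₁ = 2.1182e-25 J, E₂ = 3.7431e-25 J.
|ΔE| = |2.1182e-25 − 3.7431e-25| = 1.62e-25 J = 1.01e-3 meV.

1.01e-3 meV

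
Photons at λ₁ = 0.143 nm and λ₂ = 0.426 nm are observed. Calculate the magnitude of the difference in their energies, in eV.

Using E = hc/λ: E₁ = 1.389e-15 J, E₂ = 4.663e-16 J.
|ΔE| = |1.389e-15 − 4.663e-16| = 9.23e-16 J = 5760 eV.

5760 eV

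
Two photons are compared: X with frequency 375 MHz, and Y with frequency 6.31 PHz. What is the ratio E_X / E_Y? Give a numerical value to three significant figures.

E_X = 2.485 × 10^-25 J (from frequency = 375 MHz, via E = hf).
E_Y = 4.181 × 10^-18 J (from frequency = 6.31 PHz, via E = hf).
Ratio = 2.485 × 10^-25 / 4.181 × 10^-18 = 5.94 × 10^-8.

5.94 × 10^-8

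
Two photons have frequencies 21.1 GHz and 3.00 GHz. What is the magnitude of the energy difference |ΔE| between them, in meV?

0.0749 meV

Using E = hf: E₁ = 1.398 × 10^-23 J, E₂ = 1.988 × 10^-24 J.
|ΔE| = |1.398 × 10^-23 − 1.988 × 10^-24| = 1.20 × 10^-23 J = 0.0749 meV.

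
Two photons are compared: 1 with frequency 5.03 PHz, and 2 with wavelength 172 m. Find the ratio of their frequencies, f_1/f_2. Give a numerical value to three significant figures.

2.89e9

f_1 = 5.030e15 Hz (from frequency = 5.03 PHz, via f given directly).
f_2 = 1.743e6 Hz (from wavelength = 172 m, via f = c/λ).
Ratio = 5.030e15 / 1.743e6 = 2.89e9.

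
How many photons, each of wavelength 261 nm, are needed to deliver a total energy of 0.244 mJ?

3.21 × 10^14 photons

Per-photon energy: E = 7.611 × 10^-19 J (from wavelength = 261 nm).
N = E_total / E_photon = 2.44 × 10^-4 J / 7.611 × 10^-19 J = 3.21 × 10^14.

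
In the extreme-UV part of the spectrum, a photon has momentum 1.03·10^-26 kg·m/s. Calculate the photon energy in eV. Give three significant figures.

19.3 eV

The photon relation is E = pc, giving E = 3.088·10^-18 J.
Converting to eV: E = 19.27 eV ≈ 19.3 eV.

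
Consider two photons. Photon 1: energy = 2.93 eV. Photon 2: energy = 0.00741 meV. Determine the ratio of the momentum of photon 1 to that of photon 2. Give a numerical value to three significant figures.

p_1 = 1.566 × 10^-27 kg·m/s (from energy = 2.93 eV, via p = E/c).
p_2 = 3.960 × 10^-33 kg·m/s (from energy = 0.00741 meV, via p = E/c).
Ratio = 1.566 × 10^-27 / 3.960 × 10^-33 = 3.95 × 10^5.

3.95 × 10^5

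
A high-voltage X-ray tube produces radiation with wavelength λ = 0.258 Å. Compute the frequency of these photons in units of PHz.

1.16e4 PHz

First convert: λ = 0.258 Å = 2.58e-11 m.
The photon relation is f = c/λ, giving f = 1.162e19 Hz.
Converting to PHz: f = 11620 PHz ≈ 1.16e4 PHz.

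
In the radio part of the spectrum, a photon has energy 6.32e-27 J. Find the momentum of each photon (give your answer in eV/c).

Use c = 2.99792458e8 m/s, 1 eV = 1.602176634e-19 J.
Since p = E/c for a photon, p = 2.108e-35 kg·m/s.
Converting to eV/c: p = 3.945e-8 eV/c ≈ 3.94e-8 eV/c.

3.94e-8 eV/c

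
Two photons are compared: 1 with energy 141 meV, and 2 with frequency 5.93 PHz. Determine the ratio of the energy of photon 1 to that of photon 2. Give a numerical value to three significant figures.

5.75·10^-3

E_1 = 2.259·10^-20 J (from energy = 141 meV, via E given directly).
E_2 = 3.929·10^-18 J (from frequency = 5.93 PHz, via E = hf).
Ratio = 2.259·10^-20 / 3.929·10^-18 = 5.75·10^-3.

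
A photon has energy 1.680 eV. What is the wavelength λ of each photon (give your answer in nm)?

Take h = 6.62607015e-34 J·s, c = 2.99792458e8 m/s, 1 eV = 1.602176634e-19 J.
In SI units: E = 1.680 eV = 2.6917e-19 J.
Apply λ = hc/E: λ = 7.380e-7 m.
Converting to nm: λ = 738.0 nm ≈ 738 nm.

738 nm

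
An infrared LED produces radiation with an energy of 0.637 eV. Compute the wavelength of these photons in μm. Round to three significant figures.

First convert: E = 0.637 eV = 1.0206 × 10^-19 J.
Since λ = hc/E for a photon, λ = 1.946 × 10^-6 m.
Converting to μm: λ = 1.946 μm ≈ 1.95 μm.

1.95 μm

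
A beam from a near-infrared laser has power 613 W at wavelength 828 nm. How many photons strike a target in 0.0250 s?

Total energy: E_total = P·t = 613 × 0.0250 = 15.33 J.
Per-photon energy: E = 2.399 × 10^-19 J.
N = E_total / E_photon = 6.39 × 10^19.

6.39 × 10^19 photons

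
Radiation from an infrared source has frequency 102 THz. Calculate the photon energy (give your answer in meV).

422 meV

Use h = 6.62607015·10^-34 J·s, 1 eV = 1.602176634·10^-19 J.
Convert to SI: f = 102 THz = 1.02·10^14 Hz.
For a photon E = hf, so E = 6.759·10^-20 J.
Converting to meV: E = 421.8 meV ≈ 422 meV.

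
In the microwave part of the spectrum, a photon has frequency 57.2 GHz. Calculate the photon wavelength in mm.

(c = 2.99792458e8 m/s.)
Convert to SI: f = 57.2 GHz = 5.72e10 Hz.
Since λ = c/f for a photon, λ = 0.005241 m.
Converting to mm: λ = 5.241 mm ≈ 5.24 mm.

5.24 mm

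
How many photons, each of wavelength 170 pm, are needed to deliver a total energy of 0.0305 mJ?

2.61e10 photons

Per-photon energy: E = 1.168e-15 J (from wavelength = 170 pm).
N = E_total / E_photon = 3.05e-5 J / 1.168e-15 J = 2.61e10.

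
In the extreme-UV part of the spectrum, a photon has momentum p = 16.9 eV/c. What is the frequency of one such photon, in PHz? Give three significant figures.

4.09 PHz

Take h = 6.62607015·10^-34 J·s, c = 2.99792458·10^8 m/s, 1 eV = 1.602176634·10^-19 J.
In SI units: p = 16.9 eV/c = 9.0318·10^-27 kg·m/s.
The photon relation is f = pc/h, giving f = 4.086·10^15 Hz.
Converting to PHz: f = 4.086 PHz ≈ 4.09 PHz.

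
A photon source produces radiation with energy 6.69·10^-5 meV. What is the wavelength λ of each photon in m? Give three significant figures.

First convert: E = 6.69·10^-5 meV = 1.0719·10^-26 J.
Since λ = hc/E for a photon, λ = 18.53 m.
So λ ≈ 18.5 m.

18.5 m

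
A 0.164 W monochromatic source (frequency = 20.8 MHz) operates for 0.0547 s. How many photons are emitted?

Total energy: E_total = P·t = 0.164 × 0.0547 = 0.008971 J.
Per-photon energy: E = 1.378·10^-26 J.
N = E_total / E_photon = 6.51·10^23.

6.51·10^23 photons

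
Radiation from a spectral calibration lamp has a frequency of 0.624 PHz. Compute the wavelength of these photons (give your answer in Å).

(c = 2.99792458e8 m/s.)
In SI units: f = 0.624 PHz = 6.24e14 Hz.
The photon relation is λ = c/f, giving λ = 4.804e-7 m.
Converting to Å: λ = 4804 Å ≈ 4800 Å.

4800 Å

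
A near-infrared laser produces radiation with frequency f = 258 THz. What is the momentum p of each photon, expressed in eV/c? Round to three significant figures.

1.07 eV/c

Use h = 6.62607015e-34 J·s, c = 2.99792458e8 m/s, 1 eV = 1.602176634e-19 J.
Convert to SI: f = 258 THz = 2.58e14 Hz.
The photon relation is p = hf/c, giving p = 5.702e-28 kg·m/s.
Converting to eV/c: p = 1.067 eV/c ≈ 1.07 eV/c.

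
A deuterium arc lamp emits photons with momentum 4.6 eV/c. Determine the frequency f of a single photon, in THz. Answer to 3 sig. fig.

Convert to SI: p = 4.6 eV/c = 2.4584·10^-27 kg·m/s.
For a photon f = pc/h, so f = 1.112·10^15 Hz.
Converting to THz: f = 1112 THz ≈ 1110 THz.

1110 THz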